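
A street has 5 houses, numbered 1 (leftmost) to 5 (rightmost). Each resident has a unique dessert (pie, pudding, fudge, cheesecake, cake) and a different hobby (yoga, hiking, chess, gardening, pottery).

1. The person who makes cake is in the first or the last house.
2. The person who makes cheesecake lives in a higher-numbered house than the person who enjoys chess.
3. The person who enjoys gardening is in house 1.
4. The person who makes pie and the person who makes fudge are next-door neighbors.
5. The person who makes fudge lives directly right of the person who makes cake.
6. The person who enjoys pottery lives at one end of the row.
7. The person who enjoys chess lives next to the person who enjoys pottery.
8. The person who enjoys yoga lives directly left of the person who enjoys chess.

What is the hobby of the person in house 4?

Clue 3 places the person who enjoys gardening in house 1.
Clue 5: the person who makes fudge is in house 2.
Clue 5 places the person who makes cake in house 1.
So house 5 gets pottery for hobby.
By clue 4, the person who makes pie is in house 3.
Clue 7 places the person who enjoys chess in house 4.
The only hobby still possible for house 2 is hiking.
So house 3 gets yoga for hobby.
Clue 2 places the person who makes cheesecake in house 5.
House 4's dessert must be pudding (nothing else left).
So: house 1 = cake/gardening, house 2 = fudge/hiking, house 3 = pie/yoga, house 4 = pudding/chess, house 5 = cheesecake/pottery.

chess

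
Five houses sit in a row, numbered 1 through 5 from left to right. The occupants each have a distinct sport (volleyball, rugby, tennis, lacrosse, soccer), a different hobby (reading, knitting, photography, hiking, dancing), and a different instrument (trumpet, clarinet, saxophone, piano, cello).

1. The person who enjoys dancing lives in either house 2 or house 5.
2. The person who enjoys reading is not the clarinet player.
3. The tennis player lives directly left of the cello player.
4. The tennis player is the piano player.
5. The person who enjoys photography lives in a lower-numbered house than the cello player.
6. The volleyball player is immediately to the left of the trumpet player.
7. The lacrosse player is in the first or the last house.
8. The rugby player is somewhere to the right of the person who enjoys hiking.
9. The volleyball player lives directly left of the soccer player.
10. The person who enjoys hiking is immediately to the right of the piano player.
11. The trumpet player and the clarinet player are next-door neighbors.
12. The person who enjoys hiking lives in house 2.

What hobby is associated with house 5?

dancing

Clue 12: the person who enjoys hiking is in house 2.
House 5's hobby must be dancing (nothing else left).
By clue 10, the piano player is in house 1.
From clue 4, the tennis player must be in house 1.
House 5's sport must be lacrosse (nothing else left).
Clue 3: the cello player is in house 2.
The person who enjoys photography is in house 1 (clue 5).
The only sport still possible for house 2 is volleyball.
The trumpet player is in house 3 (clue 6).
Clue 9 places the soccer player in house 3.
Clue 11: the clarinet player is in house 4.
House 4 sport: only rugby fits.
That leaves saxophone as the instrument for house 5.
From clue 2, the person who enjoys reading must be in house 3.
House 4's hobby must be knitting (nothing else left).
So: house 1 = tennis/photography/piano, house 2 = volleyball/hiking/cello, house 3 = soccer/reading/trumpet, house 4 = rugby/knitting/clarinet, house 5 = lacrosse/dancing/saxophone.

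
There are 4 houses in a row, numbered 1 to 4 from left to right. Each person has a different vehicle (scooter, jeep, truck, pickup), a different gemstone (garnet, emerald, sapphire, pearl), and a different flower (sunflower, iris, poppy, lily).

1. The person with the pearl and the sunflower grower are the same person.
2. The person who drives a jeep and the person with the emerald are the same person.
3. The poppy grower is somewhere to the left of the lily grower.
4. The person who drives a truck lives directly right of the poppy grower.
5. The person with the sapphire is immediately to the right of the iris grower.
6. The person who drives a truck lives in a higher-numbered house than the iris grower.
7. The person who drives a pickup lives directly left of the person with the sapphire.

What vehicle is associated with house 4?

jeep

The person who drives a pickup is narrowed to house 1 or 2 or 3; consider each.
Placing it in house 2 and house 3 leads to a contradiction, so it's in house 1.
By clue 7, the person with the sapphire is in house 2.
From clue 5, the iris grower must be in house 1.
That leaves scooter as the vehicle for house 2.
House 1 gemstone: only garnet fits.
House 2 flower: only poppy fits.
From clue 4, the person who drives a truck must be in house 3.
House 4 vehicle: only jeep fits.
The person with the emerald is in house 4 (clue 2).
That leaves pearl as the gemstone for house 3.
Clue 1: the sunflower grower is in house 3.
House 4's flower must be lily (nothing else left).
So: house 1 = pickup/garnet/iris, house 2 = scooter/sapphire/poppy, house 3 = truck/pearl/sunflower, house 4 = jeep/emerald/lily.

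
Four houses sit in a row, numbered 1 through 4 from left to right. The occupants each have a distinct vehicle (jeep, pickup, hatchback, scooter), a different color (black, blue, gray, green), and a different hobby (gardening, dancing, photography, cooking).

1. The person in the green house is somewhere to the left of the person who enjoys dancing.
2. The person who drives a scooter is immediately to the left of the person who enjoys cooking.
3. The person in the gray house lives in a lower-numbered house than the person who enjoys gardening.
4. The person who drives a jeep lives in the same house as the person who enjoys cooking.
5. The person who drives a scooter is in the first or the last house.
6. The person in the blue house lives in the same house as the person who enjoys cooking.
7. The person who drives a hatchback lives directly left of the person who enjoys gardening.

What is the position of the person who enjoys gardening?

4

Clue 5 places the person who drives a scooter in house 1.
So house 1 gets photography for hobby.
From clue 2, the person who enjoys cooking must be in house 2.
Clue 4 places the person who drives a jeep in house 2.
The person in the blue house is in house 2 (clue 6).
House 3 vehicle: only hatchback fits.
That leaves pickup as the vehicle for house 4.
House 4 color: only black fits.
The person who enjoys gardening is in house 4 (clue 7).
That leaves dancing as the hobby for house 3.
By clue 1, the person in the green house is in house 1.
So house 3 gets gray for color.
So: house 1 = scooter/green/photography, house 2 = jeep/blue/cooking, house 3 = hatchback/gray/dancing, house 4 = pickup/black/gardening.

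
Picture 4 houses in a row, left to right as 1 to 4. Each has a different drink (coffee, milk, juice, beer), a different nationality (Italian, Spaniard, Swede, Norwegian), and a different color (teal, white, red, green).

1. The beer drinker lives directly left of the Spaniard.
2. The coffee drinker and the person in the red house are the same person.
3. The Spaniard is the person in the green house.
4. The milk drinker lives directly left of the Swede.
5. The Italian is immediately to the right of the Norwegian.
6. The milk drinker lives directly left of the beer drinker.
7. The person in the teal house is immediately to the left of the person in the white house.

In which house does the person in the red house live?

1

That leaves Norwegian as the nationality for house 1.
Clue 5: the Italian is in house 2.
The only nationality still possible for house 3 is Swede.
House 4 nationality: only Spaniard fits.
By clue 1, the beer drinker is in house 3.
By clue 3, the person in the green house is in house 4.
The milk drinker is in house 2 (clue 4).
By clue 2, the coffee drinker is in house 1.
By clue 2, the person in the red house is in house 1.
House 4 drink: only juice fits.
House 3's color must be white (nothing else left).
So house 2 gets teal for color.
So: house 1 = coffee/Norwegian/red, house 2 = milk/Italian/teal, house 3 = beer/Swede/white, house 4 = juice/Spaniard/green.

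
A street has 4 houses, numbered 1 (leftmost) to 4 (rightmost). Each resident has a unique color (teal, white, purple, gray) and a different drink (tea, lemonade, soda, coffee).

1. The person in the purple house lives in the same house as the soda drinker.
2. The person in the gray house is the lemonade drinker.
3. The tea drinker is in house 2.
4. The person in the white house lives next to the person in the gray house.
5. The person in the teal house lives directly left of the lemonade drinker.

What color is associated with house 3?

By clue 3, the tea drinker is in house 2.
So house 1 gets purple for color.
By clue 1, the soda drinker is in house 1.
The person in the gray house is narrowed to house 3 or 4; consider each.
Placing it in house 4 leads to a contradiction, so it's in house 3.
From clue 2, the lemonade drinker must be in house 3.
Clue 5 places the person in the teal house in house 2.
House 4's color must be white (nothing else left).
So house 4 gets coffee for drink.
So: house 1 = purple/soda, house 2 = teal/tea, house 3 = gray/lemonade, house 4 = white/coffee.

gray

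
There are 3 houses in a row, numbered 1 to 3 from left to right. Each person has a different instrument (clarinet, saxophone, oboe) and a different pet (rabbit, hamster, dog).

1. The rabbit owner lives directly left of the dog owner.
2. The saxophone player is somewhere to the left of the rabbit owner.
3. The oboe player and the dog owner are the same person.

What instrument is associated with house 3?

oboe

Clue 2 places the saxophone player in house 1.
Clue 2: the rabbit owner is in house 2.
House 1 pet: only hamster fits.
House 3's pet must be dog (nothing else left).
The oboe player is in house 3 (clue 3).
That leaves clarinet as the instrument for house 2.
So: house 1 = saxophone/hamster, house 2 = clarinet/rabbit, house 3 = oboe/dog.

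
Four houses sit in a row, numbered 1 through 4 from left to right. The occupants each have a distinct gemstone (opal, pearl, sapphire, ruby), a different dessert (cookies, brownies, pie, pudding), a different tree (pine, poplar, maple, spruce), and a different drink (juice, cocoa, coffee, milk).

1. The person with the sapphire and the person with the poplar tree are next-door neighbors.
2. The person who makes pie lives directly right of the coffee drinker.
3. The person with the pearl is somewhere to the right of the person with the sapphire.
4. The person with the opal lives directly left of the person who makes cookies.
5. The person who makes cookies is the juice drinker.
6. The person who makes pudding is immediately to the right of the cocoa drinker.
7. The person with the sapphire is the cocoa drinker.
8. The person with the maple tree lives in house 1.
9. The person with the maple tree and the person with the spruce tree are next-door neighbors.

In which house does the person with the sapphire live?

2

By clue 8, the person with the maple tree is in house 1.
Clue 9 places the person with the spruce tree in house 2.
House 1 dessert: only brownies fits.
The person with the pearl is narrowed to house 3 or 4; consider each.
Placing it in house 3 leads to a contradiction, so it's in house 4.
The person with the sapphire is narrowed to house 2 or 3; consider each.
Placing it in house 3 leads to a contradiction, so it's in house 2.
Clue 1: the person with the poplar tree is in house 3.
By clue 7, the cocoa drinker is in house 2.
House 4 tree: only pine fits.
Clue 5 places the person who makes cookies in house 4.
By clue 5, the juice drinker is in house 4.
Clue 6: the person who makes pudding is in house 3.
That leaves pie as the dessert for house 2.
Clue 2: the coffee drinker is in house 1.
Clue 4 places the person with the opal in house 3.
So house 1 gets ruby for gemstone.
So house 3 gets milk for drink.
So: house 1 = ruby/brownies/maple/coffee, house 2 = sapphire/pie/spruce/cocoa, house 3 = opal/pudding/poplar/milk, house 4 = pearl/cookies/pine/juice.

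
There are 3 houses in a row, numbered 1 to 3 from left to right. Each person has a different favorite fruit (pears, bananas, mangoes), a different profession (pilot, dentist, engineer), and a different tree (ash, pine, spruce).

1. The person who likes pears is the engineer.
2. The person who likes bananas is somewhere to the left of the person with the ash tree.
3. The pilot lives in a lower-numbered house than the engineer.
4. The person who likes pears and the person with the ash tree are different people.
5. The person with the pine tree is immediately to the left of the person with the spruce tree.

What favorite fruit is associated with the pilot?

The only tree still possible for house 1 is pine.
From clue 5, the person with the spruce tree must be in house 2.
That leaves ash as the tree for house 3.
Clue 4: the person who likes pears is in house 2.
House 1's favorite fruit must be bananas (nothing else left).
House 3's favorite fruit must be mangoes (nothing else left).
From clue 1, the engineer must be in house 2.
By clue 3, the pilot is in house 1.
House 3 profession: only dentist fits.
So: house 1 = bananas/pilot/pine, house 2 = pears/engineer/spruce, house 3 = mangoes/dentist/ash.

bananas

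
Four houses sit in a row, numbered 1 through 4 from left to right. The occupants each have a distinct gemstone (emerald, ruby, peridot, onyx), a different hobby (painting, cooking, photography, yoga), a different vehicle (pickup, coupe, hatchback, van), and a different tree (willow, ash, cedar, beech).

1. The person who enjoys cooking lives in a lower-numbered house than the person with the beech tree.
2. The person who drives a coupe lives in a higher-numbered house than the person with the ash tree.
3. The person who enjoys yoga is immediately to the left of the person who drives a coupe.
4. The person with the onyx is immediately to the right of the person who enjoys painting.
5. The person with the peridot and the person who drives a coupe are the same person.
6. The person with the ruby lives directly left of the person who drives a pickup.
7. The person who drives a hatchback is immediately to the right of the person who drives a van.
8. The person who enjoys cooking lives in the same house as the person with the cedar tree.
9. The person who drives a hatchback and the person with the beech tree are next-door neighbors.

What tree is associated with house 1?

cedar

So house 4 gets photography for hobby.
House 1's vehicle must be van (nothing else left).
Clue 7: the person who drives a hatchback is in house 2.
The person with the beech tree is in house 3 (clue 9).
House 4's tree must be willow (nothing else left).
The only gemstone still possible for house 1 is emerald.
The person with the peridot is narrowed to house 3 or 4; consider each.
Placing it in house 3 leads to a contradiction, so it's in house 4.
From clue 5, the person who drives a coupe must be in house 4.
That leaves pickup as the vehicle for house 3.
Clue 3 places the person who enjoys yoga in house 3.
By clue 6, the person with the ruby is in house 2.
That leaves onyx as the gemstone for house 3.
Clue 4: the person who enjoys painting is in house 2.
That leaves cooking as the hobby for house 1.
Clue 8: the person with the cedar tree is in house 1.
So house 2 gets ash for tree.
So: house 1 = emerald/cooking/van/cedar, house 2 = ruby/painting/hatchback/ash, house 3 = onyx/yoga/pickup/beech, house 4 = peridot/photography/coupe/willow.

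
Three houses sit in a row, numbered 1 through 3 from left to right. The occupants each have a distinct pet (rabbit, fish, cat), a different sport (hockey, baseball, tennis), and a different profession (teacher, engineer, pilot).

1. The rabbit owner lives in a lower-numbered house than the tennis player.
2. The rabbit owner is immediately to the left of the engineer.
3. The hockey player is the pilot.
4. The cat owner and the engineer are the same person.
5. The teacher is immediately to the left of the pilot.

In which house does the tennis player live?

3

So house 1 gets teacher for profession.
The pilot is in house 2 (clue 5).
The only sport still possible for house 1 is baseball.
So house 3 gets engineer for profession.
By clue 2, the rabbit owner is in house 2.
From clue 3, the hockey player must be in house 2.
The cat owner is in house 3 (clue 4).
House 1 pet: only fish fits.
The only sport still possible for house 3 is tennis.
So: house 1 = fish/baseball/teacher, house 2 = rabbit/hockey/pilot, house 3 = cat/tennis/engineer.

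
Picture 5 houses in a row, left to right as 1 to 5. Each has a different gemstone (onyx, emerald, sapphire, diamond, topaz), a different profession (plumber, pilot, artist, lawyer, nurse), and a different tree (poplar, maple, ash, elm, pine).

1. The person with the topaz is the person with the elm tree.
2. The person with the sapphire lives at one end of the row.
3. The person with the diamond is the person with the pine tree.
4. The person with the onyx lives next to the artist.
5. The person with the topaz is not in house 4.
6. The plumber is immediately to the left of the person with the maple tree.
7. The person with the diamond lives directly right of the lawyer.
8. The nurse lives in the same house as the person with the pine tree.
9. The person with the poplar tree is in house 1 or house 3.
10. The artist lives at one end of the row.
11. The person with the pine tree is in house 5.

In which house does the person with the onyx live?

Clue 11: the person with the pine tree is in house 5.
Clue 3 places the person with the diamond in house 5.
By clue 7, the lawyer is in house 4.
By clue 8, the nurse is in house 5.
Clue 4: the person with the onyx is in house 2.
House 1 gemstone: only sapphire fits.
The only gemstone still possible for house 3 is topaz.
That leaves emerald as the gemstone for house 4.
House 1 profession: only artist fits.
The person with the elm tree is in house 3 (clue 1).
House 2's tree must be ash (nothing else left).
House 4 tree: only maple fits.
From clue 6, the plumber must be in house 3.
House 2 profession: only pilot fits.
House 1's tree must be poplar (nothing else left).
So: house 1 = sapphire/artist/poplar, house 2 = onyx/pilot/ash, house 3 = topaz/plumber/elm, house 4 = emerald/lawyer/maple, house 5 = diamond/nurse/pine.

2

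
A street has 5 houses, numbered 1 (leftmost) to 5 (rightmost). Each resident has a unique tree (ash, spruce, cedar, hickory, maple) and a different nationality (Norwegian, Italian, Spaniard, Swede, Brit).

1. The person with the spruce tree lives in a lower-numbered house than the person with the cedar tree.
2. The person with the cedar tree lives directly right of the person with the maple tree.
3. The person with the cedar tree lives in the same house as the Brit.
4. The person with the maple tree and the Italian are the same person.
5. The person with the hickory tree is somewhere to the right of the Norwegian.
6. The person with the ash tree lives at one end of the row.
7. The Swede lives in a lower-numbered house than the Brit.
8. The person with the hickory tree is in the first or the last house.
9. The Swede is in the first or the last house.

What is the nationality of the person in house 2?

By clue 8, the person with the hickory tree is in house 5.
Clue 9 places the Swede in house 1.
House 1's tree must be ash (nothing else left).
House 4 tree: only cedar fits.
That leaves Spaniard as the nationality for house 5.
By clue 2, the person with the maple tree is in house 3.
The Brit is in house 4 (clue 3).
Clue 4: the Italian is in house 3.
That leaves spruce as the tree for house 2.
That leaves Norwegian as the nationality for house 2.
So: house 1 = ash/Swede, house 2 = spruce/Norwegian, house 3 = maple/Italian, house 4 = cedar/Brit, house 5 = hickory/Spaniard.

Norwegian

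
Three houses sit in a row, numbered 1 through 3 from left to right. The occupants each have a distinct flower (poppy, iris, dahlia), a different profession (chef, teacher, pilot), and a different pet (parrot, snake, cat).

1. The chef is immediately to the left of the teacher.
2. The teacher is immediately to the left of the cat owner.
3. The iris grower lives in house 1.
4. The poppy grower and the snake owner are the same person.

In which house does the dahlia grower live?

By clue 2, the teacher is in house 2.
Clue 2 places the cat owner in house 3.
By clue 3, the iris grower is in house 1.
The only profession still possible for house 3 is pilot.
Clue 4: the poppy grower is in house 2.
Clue 4 places the snake owner in house 2.
House 3's flower must be dahlia (nothing else left).
So house 1 gets chef for profession.
That leaves parrot as the pet for house 1.
So: house 1 = iris/chef/parrot, house 2 = poppy/teacher/snake, house 3 = dahlia/pilot/cat.

3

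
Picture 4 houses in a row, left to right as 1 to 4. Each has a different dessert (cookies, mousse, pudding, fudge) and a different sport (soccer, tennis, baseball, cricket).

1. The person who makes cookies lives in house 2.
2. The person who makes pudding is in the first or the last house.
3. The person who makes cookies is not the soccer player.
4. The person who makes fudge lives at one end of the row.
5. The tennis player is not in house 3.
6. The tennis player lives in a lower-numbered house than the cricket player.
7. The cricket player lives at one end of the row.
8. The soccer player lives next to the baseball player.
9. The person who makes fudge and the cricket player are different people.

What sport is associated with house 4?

The person who makes cookies is in house 2 (clue 1).
Clue 7: the cricket player is in house 4.
Clue 9: the person who makes fudge is in house 1.
So house 3 gets mousse for dessert.
House 4 dessert: only pudding fits.
The baseball player is in house 2 (clue 8).
House 3 sport: only soccer fits.
So house 1 gets tennis for sport.
So: house 1 = fudge/tennis, house 2 = cookies/baseball, house 3 = mousse/soccer, house 4 = pudding/cricket.

cricket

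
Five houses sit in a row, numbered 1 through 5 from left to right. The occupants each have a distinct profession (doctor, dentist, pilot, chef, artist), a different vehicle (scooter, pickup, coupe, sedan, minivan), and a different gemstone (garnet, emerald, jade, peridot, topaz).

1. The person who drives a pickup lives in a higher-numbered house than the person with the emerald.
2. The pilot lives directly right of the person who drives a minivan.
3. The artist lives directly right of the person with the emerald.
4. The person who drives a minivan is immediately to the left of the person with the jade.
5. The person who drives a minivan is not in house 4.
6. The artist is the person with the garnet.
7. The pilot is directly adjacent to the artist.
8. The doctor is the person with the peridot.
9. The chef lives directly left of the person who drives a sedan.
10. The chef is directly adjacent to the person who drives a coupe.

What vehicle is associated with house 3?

The pilot is narrowed to house 2 or 3 or 4; consider each.
Placing it in house 2 and house 4 leads to a contradiction, so it's in house 3.
Clue 2: the person who drives a minivan is in house 2.
From clue 4, the person with the jade must be in house 3.
From clue 3, the artist must be in house 2.
Clue 3: the person with the emerald is in house 1.
The person with the garnet is in house 2 (clue 6).
Clue 9: the person who drives a sedan is in house 5.
The only profession still possible for house 1 is dentist.
The only profession still possible for house 4 is chef.
That leaves doctor as the profession for house 5.
That leaves scooter as the vehicle for house 1.
That leaves pickup as the vehicle for house 4.
The person with the peridot is in house 5 (clue 8).
House 3 vehicle: only coupe fits.
That leaves topaz as the gemstone for house 4.
So: house 1 = dentist/scooter/emerald, house 2 = artist/minivan/garnet, house 3 = pilot/coupe/jade, house 4 = chef/pickup/topaz, house 5 = doctor/sedan/peridot.

coupe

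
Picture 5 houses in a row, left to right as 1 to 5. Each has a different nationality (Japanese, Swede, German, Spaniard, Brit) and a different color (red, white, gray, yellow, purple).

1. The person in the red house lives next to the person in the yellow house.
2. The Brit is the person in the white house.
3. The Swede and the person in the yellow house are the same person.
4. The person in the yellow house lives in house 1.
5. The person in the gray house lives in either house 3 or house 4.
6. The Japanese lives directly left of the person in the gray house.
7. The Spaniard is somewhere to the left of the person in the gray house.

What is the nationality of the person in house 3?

Clue 4: the person in the yellow house is in house 1.
Clue 1 places the person in the red house in house 2.
By clue 3, the Swede is in house 1.
The Japanese is narrowed to house 2 or 3; consider each.
Placing it in house 2 leads to a contradiction, so it's in house 3.
Clue 6: the person in the gray house is in house 4.
House 2's nationality must be Spaniard (nothing else left).
From clue 2, the Brit must be in house 5.
Clue 2: the person in the white house is in house 5.
The only nationality still possible for house 4 is German.
So house 3 gets purple for color.
So: house 1 = Swede/yellow, house 2 = Spaniard/red, house 3 = Japanese/purple, house 4 = German/gray, house 5 = Brit/white.

Japanese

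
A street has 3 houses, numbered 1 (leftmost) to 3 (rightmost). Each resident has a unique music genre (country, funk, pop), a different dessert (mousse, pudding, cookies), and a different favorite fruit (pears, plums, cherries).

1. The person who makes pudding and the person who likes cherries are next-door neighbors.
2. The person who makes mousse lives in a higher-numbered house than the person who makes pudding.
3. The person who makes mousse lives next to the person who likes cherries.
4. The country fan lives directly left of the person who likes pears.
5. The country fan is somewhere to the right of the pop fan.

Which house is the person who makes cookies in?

Clue 5: the country fan is in house 2.
By clue 5, the pop fan is in house 1.
So house 3 gets funk for music genre.
From clue 4, the person who likes pears must be in house 3.
The person who makes mousse is narrowed to house 2 or 3; consider each.
Placing it in house 2 leads to a contradiction, so it's in house 3.
By clue 3, the person who likes cherries is in house 2.
That leaves plums as the favorite fruit for house 1.
From clue 1, the person who makes pudding must be in house 1.
The only dessert still possible for house 2 is cookies.
So: house 1 = pop/pudding/plums, house 2 = country/cookies/cherries, house 3 = funk/mousse/pears.

2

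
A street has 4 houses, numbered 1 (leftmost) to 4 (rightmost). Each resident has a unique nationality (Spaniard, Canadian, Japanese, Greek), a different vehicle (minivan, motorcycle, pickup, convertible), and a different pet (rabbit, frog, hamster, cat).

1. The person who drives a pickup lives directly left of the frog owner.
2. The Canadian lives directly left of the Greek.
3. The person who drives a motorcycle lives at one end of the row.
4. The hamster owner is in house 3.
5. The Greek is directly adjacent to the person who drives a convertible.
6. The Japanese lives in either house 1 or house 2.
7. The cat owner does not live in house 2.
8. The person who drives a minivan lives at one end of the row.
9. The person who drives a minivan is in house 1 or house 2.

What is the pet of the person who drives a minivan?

From clue 4, the hamster owner must be in house 3.
By clue 9, the person who drives a minivan is in house 1.
The only vehicle still possible for house 4 is motorcycle.
From clue 1, the person who drives a pickup must be in house 3.
Clue 1 places the frog owner in house 4.
So house 2 gets convertible for vehicle.
That leaves cat as the pet for house 1.
House 2's pet must be rabbit (nothing else left).
The Greek is in house 3 (clue 5).
The only nationality still possible for house 4 is Spaniard.
Clue 2 places the Canadian in house 2.
That leaves Japanese as the nationality for house 1.
So: house 1 = Japanese/minivan/cat, house 2 = Canadian/convertible/rabbit, house 3 = Greek/pickup/hamster, house 4 = Spaniard/motorcycle/frog.

cat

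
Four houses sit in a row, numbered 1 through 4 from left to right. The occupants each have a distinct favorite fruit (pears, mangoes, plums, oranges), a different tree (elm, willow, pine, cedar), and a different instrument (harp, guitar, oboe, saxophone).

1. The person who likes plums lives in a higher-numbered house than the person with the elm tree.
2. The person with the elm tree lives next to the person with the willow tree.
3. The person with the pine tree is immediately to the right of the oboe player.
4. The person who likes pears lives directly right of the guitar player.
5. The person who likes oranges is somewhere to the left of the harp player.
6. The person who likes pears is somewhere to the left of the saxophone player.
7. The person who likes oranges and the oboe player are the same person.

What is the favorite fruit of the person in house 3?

The person who likes pears is narrowed to house 2 or 3; consider each.
Placing it in house 2 leads to a contradiction, so it's in house 3.
By clue 4, the guitar player is in house 2.
Clue 6 places the saxophone player in house 4.
The only instrument still possible for house 1 is oboe.
House 3 instrument: only harp fits.
The person with the pine tree is in house 2 (clue 3).
From clue 7, the person who likes oranges must be in house 1.
By clue 2, the person with the elm tree is in house 3.
The person with the willow tree is in house 4 (clue 2).
House 1's tree must be cedar (nothing else left).
From clue 1, the person who likes plums must be in house 4.
House 2's favorite fruit must be mangoes (nothing else left).
So: house 1 = oranges/cedar/oboe, house 2 = mangoes/pine/guitar, house 3 = pears/elm/harp, house 4 = plums/willow/saxophone.

pears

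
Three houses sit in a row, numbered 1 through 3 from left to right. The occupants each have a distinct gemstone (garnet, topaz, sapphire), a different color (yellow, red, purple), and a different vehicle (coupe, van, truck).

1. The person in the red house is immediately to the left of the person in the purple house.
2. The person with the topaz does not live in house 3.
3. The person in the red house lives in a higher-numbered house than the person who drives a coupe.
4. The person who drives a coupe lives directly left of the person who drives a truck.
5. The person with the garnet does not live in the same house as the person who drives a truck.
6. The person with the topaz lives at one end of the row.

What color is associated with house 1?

Clue 3 places the person in the red house in house 2.
By clue 3, the person who drives a coupe is in house 1.
By clue 4, the person who drives a truck is in house 2.
By clue 6, the person with the topaz is in house 1.
House 2's gemstone must be sapphire (nothing else left).
House 3 gemstone: only garnet fits.
The only color still possible for house 1 is yellow.
So house 3 gets purple for color.
So house 3 gets van for vehicle.
So: house 1 = topaz/yellow/coupe, house 2 = sapphire/red/truck, house 3 = garnet/purple/van.

yellow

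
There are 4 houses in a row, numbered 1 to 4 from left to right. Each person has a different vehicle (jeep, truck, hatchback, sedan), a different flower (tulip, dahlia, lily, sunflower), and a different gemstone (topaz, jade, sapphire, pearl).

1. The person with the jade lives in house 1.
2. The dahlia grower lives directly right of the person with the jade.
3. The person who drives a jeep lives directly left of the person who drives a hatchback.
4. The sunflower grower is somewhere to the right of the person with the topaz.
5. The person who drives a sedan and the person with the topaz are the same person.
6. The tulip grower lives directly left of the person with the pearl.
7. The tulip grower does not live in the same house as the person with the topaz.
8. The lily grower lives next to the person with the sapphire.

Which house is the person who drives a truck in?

4

Clue 1: the person with the jade is in house 1.
The dahlia grower is in house 2 (clue 2).
The person who drives a sedan is narrowed to house 2 or 3; consider each.
Placing it in house 2 leads to a contradiction, so it's in house 3.
By clue 5, the person with the topaz is in house 3.
From clue 7, the tulip grower must be in house 1.
By clue 3, the person who drives a jeep is in house 1.
The person who drives a hatchback is in house 2 (clue 3).
From clue 4, the sunflower grower must be in house 4.
By clue 6, the person with the pearl is in house 2.
From clue 8, the lily grower must be in house 3.
The only vehicle still possible for house 4 is truck.
That leaves sapphire as the gemstone for house 4.
So: house 1 = jeep/tulip/jade, house 2 = hatchback/dahlia/pearl, house 3 = sedan/lily/topaz, house 4 = truck/sunflower/sapphire.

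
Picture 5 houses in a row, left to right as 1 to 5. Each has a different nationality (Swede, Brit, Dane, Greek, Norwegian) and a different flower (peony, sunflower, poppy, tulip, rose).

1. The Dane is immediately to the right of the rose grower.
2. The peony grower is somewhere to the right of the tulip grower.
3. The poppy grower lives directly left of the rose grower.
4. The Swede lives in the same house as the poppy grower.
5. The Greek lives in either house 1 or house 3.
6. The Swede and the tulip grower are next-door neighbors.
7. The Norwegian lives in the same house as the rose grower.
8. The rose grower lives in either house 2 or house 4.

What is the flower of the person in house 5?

The Dane is narrowed to house 3 or 5; consider each.
Placing it in house 3 leads to a contradiction, so it's in house 5.
The rose grower is in house 4 (clue 1).
Clue 3: the poppy grower is in house 3.
By clue 4, the Swede is in house 3.
By clue 7, the Norwegian is in house 4.
House 1's nationality must be Greek (nothing else left).
That leaves Brit as the nationality for house 2.
House 1 flower: only sunflower fits.
That leaves tulip as the flower for house 2.
House 5 flower: only peony fits.
So: house 1 = Greek/sunflower, house 2 = Brit/tulip, house 3 = Swede/poppy, house 4 = Norwegian/rose, house 5 = Dane/peony.

peony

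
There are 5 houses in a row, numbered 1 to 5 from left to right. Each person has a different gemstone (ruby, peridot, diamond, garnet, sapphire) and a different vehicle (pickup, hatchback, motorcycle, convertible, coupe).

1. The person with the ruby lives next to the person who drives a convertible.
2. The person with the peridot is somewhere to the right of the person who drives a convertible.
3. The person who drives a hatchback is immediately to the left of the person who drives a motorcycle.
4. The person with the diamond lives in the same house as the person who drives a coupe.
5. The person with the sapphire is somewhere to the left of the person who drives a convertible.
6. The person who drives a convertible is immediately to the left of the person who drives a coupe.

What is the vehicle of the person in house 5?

pickup

The person with the diamond is narrowed to house 3 or 4 or 5; consider each.
Placing it in house 3 and house 5 leads to a contradiction, so it's in house 4.
The person who drives a coupe is in house 4 (clue 4).
Clue 6: the person who drives a convertible is in house 3.
Clue 1 places the person with the ruby in house 2.
From clue 2, the person with the peridot must be in house 5.
From clue 3, the person who drives a hatchback must be in house 1.
From clue 3, the person who drives a motorcycle must be in house 2.
So house 1 gets sapphire for gemstone.
House 3 gemstone: only garnet fits.
So house 5 gets pickup for vehicle.
So: house 1 = sapphire/hatchback, house 2 = ruby/motorcycle, house 3 = garnet/convertible, house 4 = diamond/coupe, house 5 = peridot/pickup.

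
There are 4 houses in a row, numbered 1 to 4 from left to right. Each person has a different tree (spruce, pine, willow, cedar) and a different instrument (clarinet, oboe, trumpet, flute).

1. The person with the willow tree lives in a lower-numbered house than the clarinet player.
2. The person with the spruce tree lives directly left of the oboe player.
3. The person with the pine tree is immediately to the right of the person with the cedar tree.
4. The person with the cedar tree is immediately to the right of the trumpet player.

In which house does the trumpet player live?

2

That leaves pine as the tree for house 4.
The person with the cedar tree is in house 3 (clue 3).
By clue 4, the trumpet player is in house 2.
House 1 instrument: only flute fits.
Clue 2 places the person with the spruce tree in house 2.
By clue 2, the oboe player is in house 3.
The only tree still possible for house 1 is willow.
The only instrument still possible for house 4 is clarinet.
So: house 1 = willow/flute, house 2 = spruce/trumpet, house 3 = cedar/oboe, house 4 = pine/clarinet.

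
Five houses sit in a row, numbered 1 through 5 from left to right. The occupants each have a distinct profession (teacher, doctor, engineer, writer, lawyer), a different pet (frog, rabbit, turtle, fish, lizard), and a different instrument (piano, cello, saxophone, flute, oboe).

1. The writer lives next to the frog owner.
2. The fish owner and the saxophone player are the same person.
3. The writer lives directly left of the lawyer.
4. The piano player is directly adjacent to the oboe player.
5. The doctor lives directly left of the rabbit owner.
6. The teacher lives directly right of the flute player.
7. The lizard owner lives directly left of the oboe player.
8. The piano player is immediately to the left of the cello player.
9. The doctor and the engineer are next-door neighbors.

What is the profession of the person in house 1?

The doctor is narrowed to house 1 or 2 or 3 or 4; consider each.
Placing it in house 1 and house 3 and house 4 leads to a contradiction, so it's in house 2.
From clue 5, the rabbit owner must be in house 3.
That leaves engineer as the profession for house 1.
The lawyer is narrowed to house 4 or 5; consider each.
Placing it in house 4 leads to a contradiction, so it's in house 5.
The writer is in house 4 (clue 3).
That leaves teacher as the profession for house 3.
The frog owner is in house 5 (clue 1).
From clue 6, the flute player must be in house 2.
Clue 4: the piano player is in house 4.
Clue 8: the cello player is in house 5.
House 1's instrument must be saxophone (nothing else left).
The only instrument still possible for house 3 is oboe.
Clue 2 places the fish owner in house 1.
By clue 7, the lizard owner is in house 2.
So house 4 gets turtle for pet.
So: house 1 = engineer/fish/saxophone, house 2 = doctor/lizard/flute, house 3 = teacher/rabbit/oboe, house 4 = writer/turtle/piano, house 5 = lawyer/frog/cello.

engineer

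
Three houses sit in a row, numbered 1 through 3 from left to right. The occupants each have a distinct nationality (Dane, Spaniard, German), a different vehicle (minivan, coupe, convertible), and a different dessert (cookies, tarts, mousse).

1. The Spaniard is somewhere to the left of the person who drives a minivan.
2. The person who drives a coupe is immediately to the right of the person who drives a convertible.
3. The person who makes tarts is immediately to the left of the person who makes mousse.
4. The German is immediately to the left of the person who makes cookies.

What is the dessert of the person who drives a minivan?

House 3's nationality must be Dane (nothing else left).
So house 1 gets convertible for vehicle.
The only dessert still possible for house 1 is tarts.
From clue 2, the person who drives a coupe must be in house 2.
By clue 3, the person who makes mousse is in house 2.
So house 3 gets minivan for vehicle.
House 3 dessert: only cookies fits.
By clue 4, the German is in house 2.
House 1 nationality: only Spaniard fits.
So: house 1 = Spaniard/convertible/tarts, house 2 = German/coupe/mousse, house 3 = Dane/minivan/cookies.

cookies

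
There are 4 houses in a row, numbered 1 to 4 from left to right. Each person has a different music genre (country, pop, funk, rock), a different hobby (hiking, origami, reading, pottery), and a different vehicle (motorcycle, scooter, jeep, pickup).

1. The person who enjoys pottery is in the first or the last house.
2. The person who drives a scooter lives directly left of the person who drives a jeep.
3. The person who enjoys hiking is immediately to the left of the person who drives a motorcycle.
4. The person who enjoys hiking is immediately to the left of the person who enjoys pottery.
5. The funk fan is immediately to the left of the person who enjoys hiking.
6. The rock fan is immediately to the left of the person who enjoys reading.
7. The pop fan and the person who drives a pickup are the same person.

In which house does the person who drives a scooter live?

1

Clue 4 places the person who enjoys hiking in house 3.
Clue 4: the person who enjoys pottery is in house 4.
Clue 5: the funk fan is in house 2.
House 1 hobby: only origami fits.
The only hobby still possible for house 2 is reading.
The person who drives a motorcycle is in house 4 (clue 3).
Clue 6: the rock fan is in house 1.
From clue 7, the pop fan must be in house 3.
From clue 7, the person who drives a pickup must be in house 3.
House 4's music genre must be country (nothing else left).
House 1's vehicle must be scooter (nothing else left).
House 2's vehicle must be jeep (nothing else left).
So: house 1 = rock/origami/scooter, house 2 = funk/reading/jeep, house 3 = pop/hiking/pickup, house 4 = country/pottery/motorcycle.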